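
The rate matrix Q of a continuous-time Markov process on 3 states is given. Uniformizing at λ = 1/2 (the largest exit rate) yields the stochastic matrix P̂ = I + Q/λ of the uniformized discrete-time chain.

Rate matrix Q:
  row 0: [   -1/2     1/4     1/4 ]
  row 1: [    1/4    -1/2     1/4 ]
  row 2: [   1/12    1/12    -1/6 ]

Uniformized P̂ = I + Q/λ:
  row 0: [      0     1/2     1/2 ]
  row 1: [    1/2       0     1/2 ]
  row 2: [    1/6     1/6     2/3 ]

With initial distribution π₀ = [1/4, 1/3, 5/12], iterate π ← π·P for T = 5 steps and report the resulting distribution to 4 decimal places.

π = [0.2013, 0.1987, 0.6000]

t=0: π = [0.2500, 0.3333, 0.4167]
t=1: π = [0.2361, 0.1944, 0.5694]
t=2: π = [0.1921, 0.2130, 0.5949]
t=3: π = [0.2056, 0.1952, 0.5992]
t=4: π = [0.1975, 0.2027, 0.5999]
t=5: π = [0.2013, 0.1987, 0.6000]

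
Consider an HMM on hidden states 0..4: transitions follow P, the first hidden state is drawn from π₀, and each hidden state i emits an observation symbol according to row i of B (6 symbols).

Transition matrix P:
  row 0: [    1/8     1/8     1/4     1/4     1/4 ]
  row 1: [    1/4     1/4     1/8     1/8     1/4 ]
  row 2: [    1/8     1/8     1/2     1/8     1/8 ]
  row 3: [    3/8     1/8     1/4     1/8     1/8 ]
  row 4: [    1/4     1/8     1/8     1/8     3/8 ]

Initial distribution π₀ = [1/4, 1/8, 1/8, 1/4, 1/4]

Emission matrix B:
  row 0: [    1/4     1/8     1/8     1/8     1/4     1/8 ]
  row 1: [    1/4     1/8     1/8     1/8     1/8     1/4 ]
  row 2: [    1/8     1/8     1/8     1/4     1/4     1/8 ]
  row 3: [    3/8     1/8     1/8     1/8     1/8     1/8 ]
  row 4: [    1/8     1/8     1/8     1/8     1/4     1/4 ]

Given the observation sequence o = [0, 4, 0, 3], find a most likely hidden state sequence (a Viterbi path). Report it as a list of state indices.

path = [3, 0, 3, 2]

t=0: δ = [6.250e-02, 3.125e-02, 1.562e-02, 9.375e-02, 3.125e-02]  (obs o_0=0)
t=1: δ = [8.789e-03, 1.465e-03, 5.859e-03, 1.953e-03, 3.906e-03]  ψ = [3, 3, 3, 0, 0]  (obs o_1=4)
t=2: δ = [2.747e-04, 2.747e-04, 3.662e-04, 8.240e-04, 2.747e-04]  ψ = [0, 0, 2, 0, 0]  (obs o_2=0)
t=3: δ = [3.862e-05, 1.287e-05, 5.150e-05, 1.287e-05, 1.287e-05]  ψ = [3, 3, 3, 3, 3]  (obs o_3=3)
backtrack: best end state = 2; path = [3, 0, 3, 2]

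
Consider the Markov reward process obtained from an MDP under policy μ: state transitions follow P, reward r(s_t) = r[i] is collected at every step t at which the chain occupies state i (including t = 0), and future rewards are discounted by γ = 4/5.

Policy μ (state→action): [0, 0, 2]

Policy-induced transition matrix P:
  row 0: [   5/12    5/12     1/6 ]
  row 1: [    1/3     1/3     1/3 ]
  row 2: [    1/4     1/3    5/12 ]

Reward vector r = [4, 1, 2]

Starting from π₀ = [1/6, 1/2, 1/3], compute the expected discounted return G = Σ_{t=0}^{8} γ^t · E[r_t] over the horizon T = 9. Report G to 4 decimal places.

t=0: π = [0.1667, 0.5000, 0.3333], E[r] = 1.8333, γ^t·E[r] = 1.833333, running G = 1.833333
t=1: π = [0.3194, 0.3472, 0.3333], E[r] = 2.2917, γ^t·E[r] = 1.833333, running G = 3.666667
t=2: π = [0.3322, 0.3600, 0.3079], E[r] = 2.3044, γ^t·E[r] = 1.474815, running G = 5.141481
t=3: π = [0.3354, 0.3610, 0.3036], E[r] = 2.3097, γ^t·E[r] = 1.182568, running G = 6.324049
t=4: π = [0.3360, 0.3613, 0.3027], E[r] = 2.3107, γ^t·E[r] = 0.946453, running G = 7.270502
t=5: π = [0.3361, 0.3613, 0.3026], E[r] = 2.3109, γ^t·E[r] = 0.757227, running G = 8.027729
t=6: π = [0.3361, 0.3613, 0.3025], E[r] = 2.3109, γ^t·E[r] = 0.605792, running G = 8.633522
t=7: π = [0.3361, 0.3613, 0.3025], E[r] = 2.3109, γ^t·E[r] = 0.484636, running G = 9.118157
t=8: π = [0.3361, 0.3613, 0.3025], E[r] = 2.3109, γ^t·E[r] = 0.387709, running G = 9.505866

G = 9.5059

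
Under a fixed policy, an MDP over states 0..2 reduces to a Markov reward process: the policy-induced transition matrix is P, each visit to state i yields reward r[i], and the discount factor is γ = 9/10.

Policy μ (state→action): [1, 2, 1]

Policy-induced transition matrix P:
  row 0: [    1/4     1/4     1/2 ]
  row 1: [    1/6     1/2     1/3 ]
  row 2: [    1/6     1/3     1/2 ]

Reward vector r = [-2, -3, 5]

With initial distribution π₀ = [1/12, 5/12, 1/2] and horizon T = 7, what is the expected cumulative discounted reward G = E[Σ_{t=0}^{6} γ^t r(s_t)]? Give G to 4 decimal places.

t=0: π = [0.0833, 0.4167, 0.5000], E[r] = 1.0833, γ^t·E[r] = 1.083333, running G = 1.083333
t=1: π = [0.1736, 0.3958, 0.4306], E[r] = 0.6181, γ^t·E[r] = 0.556250, running G = 1.639583
t=2: π = [0.1811, 0.3848, 0.4340], E[r] = 0.6534, γ^t·E[r] = 0.529219, running G = 2.168802
t=3: π = [0.1818, 0.3824, 0.4359], E[r] = 0.6686, γ^t·E[r] = 0.487441, running G = 2.656243
t=4: π = [0.1818, 0.3819, 0.4363], E[r] = 0.6720, γ^t·E[r] = 0.440883, running G = 3.097127
t=5: π = [0.1818, 0.3818, 0.4363], E[r] = 0.6726, γ^t·E[r] = 0.397161, running G = 3.494288
t=6: π = [0.1818, 0.3818, 0.4364], E[r] = 0.6727, γ^t·E[r] = 0.357503, running G = 3.851791

G = 3.8518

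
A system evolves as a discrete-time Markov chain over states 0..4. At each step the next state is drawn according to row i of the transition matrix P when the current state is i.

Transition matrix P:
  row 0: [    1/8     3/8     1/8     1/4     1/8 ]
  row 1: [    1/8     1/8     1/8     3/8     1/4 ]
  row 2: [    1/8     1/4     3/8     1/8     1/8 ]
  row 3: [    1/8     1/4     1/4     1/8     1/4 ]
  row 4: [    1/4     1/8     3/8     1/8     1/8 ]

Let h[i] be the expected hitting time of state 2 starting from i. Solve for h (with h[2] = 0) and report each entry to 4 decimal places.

h = [5.0132, 4.8344, 0.0000, 4.3510, 3.8874]

First-step conditioning: h[2] = 0; for i ≠ 2, h[i] = 1 + Σ_k P[i][k]·h[k].
  h[0] = 1 + 1/8·h[0] + 3/8·h[1] + 1/4·h[3] + 1/8·h[4]
  h[1] = 1 + 1/8·h[0] + 1/8·h[1] + 3/8·h[3] + 1/4·h[4]
  h[3] = 1 + 1/8·h[0] + 1/4·h[1] + 1/8·h[3] + 1/4·h[4]
  h[4] = 1 + 1/4·h[0] + 1/8·h[1] + 1/8·h[3] + 1/8·h[4]
Solving the 4×4 linear system over states ≠ 2 gives exactly h = [757/151, 730/151, 0, 657/151, 587/151] (h[2] = 0 is the target).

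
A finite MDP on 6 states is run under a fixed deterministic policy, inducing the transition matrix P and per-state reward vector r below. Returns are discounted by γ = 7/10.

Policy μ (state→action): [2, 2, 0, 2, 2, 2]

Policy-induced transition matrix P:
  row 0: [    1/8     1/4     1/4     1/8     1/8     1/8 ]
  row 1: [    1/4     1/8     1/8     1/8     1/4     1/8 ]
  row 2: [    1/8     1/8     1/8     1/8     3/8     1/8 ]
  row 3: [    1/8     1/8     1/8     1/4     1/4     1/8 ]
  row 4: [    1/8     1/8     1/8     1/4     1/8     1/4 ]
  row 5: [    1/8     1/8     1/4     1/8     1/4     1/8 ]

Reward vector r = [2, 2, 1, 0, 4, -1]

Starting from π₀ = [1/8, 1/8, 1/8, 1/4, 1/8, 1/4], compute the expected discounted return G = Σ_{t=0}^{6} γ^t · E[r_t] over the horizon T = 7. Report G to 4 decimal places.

t=0: π = [0.1250, 0.1250, 0.1250, 0.2500, 0.1250, 0.2500], E[r] = 0.8750, γ^t·E[r] = 0.875000, running G = 0.875000
t=1: π = [0.1406, 0.1406, 0.1719, 0.1719, 0.2344, 0.1406], E[r] = 1.5313, γ^t·E[r] = 1.071875, running G = 1.946875
t=2: π = [0.1426, 0.1426, 0.1602, 0.1758, 0.2246, 0.1543], E[r] = 1.4746, γ^t·E[r] = 0.722559, running G = 2.669434
t=3: π = [0.1428, 0.1428, 0.1621, 0.1750, 0.2241, 0.1531], E[r] = 1.4768, γ^t·E[r] = 0.506545, running G = 3.175978
t=4: π = [0.1429, 0.1429, 0.1620, 0.1749, 0.2244, 0.1530], E[r] = 1.4780, γ^t·E[r] = 0.354860, running G = 3.530838
t=5: π = [0.1429, 0.1429, 0.1620, 0.1749, 0.2243, 0.1530], E[r] = 1.4777, γ^t·E[r] = 0.248362, running G = 3.779200
t=6: π = [0.1429, 0.1429, 0.1620, 0.1749, 0.2243, 0.1530], E[r] = 1.4778, γ^t·E[r] = 0.173858, running G = 3.953058

G = 3.9531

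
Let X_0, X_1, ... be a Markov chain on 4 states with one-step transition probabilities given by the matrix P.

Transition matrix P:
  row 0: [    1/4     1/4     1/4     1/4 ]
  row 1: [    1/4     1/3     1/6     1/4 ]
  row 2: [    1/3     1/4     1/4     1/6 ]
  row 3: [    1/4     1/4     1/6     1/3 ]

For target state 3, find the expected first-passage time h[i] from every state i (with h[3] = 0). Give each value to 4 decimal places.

First-step conditioning: h[3] = 0; for i ≠ 3, h[i] = 1 + Σ_k P[i][k]·h[k].
  h[0] = 1 + 1/4·h[0] + 1/4·h[1] + 1/4·h[2]
  h[1] = 1 + 1/4·h[0] + 1/3·h[1] + 1/6·h[2]
  h[2] = 1 + 1/3·h[0] + 1/4·h[1] + 1/4·h[2]
Solving the 3×3 linear system over states ≠ 3 gives exactly h = [264/61, 262/61, 286/61, 0] (h[3] = 0 is the target).

h = [4.3279, 4.2951, 4.6885, 0.0000]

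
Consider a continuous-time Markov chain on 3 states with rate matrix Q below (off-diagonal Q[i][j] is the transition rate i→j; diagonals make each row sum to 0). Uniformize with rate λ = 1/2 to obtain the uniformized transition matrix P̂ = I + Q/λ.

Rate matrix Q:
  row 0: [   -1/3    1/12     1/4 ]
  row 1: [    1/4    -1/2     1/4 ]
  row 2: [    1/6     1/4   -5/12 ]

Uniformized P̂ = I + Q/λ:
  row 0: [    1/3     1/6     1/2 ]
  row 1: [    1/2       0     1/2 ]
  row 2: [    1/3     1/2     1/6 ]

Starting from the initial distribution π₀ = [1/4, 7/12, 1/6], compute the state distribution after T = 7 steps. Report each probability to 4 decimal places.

t=0: π = [0.2500, 0.5833, 0.1667]
t=1: π = [0.4306, 0.1250, 0.4444]
t=2: π = [0.3542, 0.2940, 0.3519]
t=3: π = [0.3823, 0.2350, 0.3827]
t=4: π = [0.3725, 0.2551, 0.3724]
t=5: π = [0.3758, 0.2483, 0.3759]
t=6: π = [0.3747, 0.2506, 0.3747]
t=7: π = [0.3751, 0.2498, 0.3751]

π = [0.3751, 0.2498, 0.3751]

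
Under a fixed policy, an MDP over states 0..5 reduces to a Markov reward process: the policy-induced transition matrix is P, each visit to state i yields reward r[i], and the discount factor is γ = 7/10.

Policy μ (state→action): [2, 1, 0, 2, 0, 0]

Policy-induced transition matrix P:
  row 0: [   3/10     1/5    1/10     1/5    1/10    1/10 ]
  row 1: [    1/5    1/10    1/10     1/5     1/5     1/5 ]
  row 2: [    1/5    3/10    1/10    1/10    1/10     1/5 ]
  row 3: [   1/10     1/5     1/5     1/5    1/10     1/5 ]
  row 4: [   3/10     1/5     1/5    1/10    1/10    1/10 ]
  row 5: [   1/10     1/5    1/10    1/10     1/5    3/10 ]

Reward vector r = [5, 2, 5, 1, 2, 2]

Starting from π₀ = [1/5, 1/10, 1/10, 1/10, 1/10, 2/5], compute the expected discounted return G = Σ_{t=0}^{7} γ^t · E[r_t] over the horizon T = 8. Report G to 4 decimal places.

t=0: π = [0.2000, 0.1000, 0.1000, 0.1000, 0.1000, 0.4000], E[r] = 2.8000, γ^t·E[r] = 2.800000, running G = 2.800000
t=1: π = [0.1800, 0.2000, 0.1200, 0.1400, 0.1500, 0.2100], E[r] = 2.7600, γ^t·E[r] = 1.932000, running G = 4.732000
t=2: π = [0.1980, 0.1920, 0.1290, 0.1520, 0.1410, 0.1880], E[r] = 2.8290, γ^t·E[r] = 1.386210, running G = 6.118210
t=3: π = [0.1999, 0.1937, 0.1293, 0.1542, 0.1380, 0.1849], E[r] = 2.8334, γ^t·E[r] = 0.971856, running G = 7.090066
t=4: π = [0.1999, 0.1936, 0.1292, 0.1548, 0.1379, 0.1847], E[r] = 2.8325, γ^t·E[r] = 0.680088, running G = 7.770154
t=5: π = [0.1998, 0.1936, 0.1293, 0.1548, 0.1378, 0.1847], E[r] = 2.8324, γ^t·E[r] = 0.476050, running G = 8.246204
t=6: π = [0.1998, 0.1936, 0.1293, 0.1548, 0.1378, 0.1847], E[r] = 2.8324, γ^t·E[r] = 0.333231, running G = 8.579434
t=7: π = [0.1998, 0.1936, 0.1293, 0.1548, 0.1378, 0.1847], E[r] = 2.8324, γ^t·E[r] = 0.233261, running G = 8.812695

G = 8.8127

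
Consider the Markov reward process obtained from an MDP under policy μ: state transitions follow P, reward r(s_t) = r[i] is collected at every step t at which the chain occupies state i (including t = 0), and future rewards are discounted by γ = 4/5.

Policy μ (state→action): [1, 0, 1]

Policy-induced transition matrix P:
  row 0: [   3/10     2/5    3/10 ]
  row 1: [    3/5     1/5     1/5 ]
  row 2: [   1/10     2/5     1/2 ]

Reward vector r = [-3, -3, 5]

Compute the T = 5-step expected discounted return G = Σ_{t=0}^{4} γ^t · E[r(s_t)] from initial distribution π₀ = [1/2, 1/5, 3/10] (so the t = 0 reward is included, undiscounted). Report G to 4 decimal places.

G = -1.3504

t=0: π = [0.5000, 0.2000, 0.3000], E[r] = -0.6000, γ^t·E[r] = -0.600000, running G = -0.600000
t=1: π = [0.3000, 0.3600, 0.3400], E[r] = -0.2800, γ^t·E[r] = -0.224000, running G = -0.824000
t=2: π = [0.3400, 0.3280, 0.3320], E[r] = -0.3440, γ^t·E[r] = -0.220160, running G = -1.044160
t=3: π = [0.3320, 0.3344, 0.3336], E[r] = -0.3312, γ^t·E[r] = -0.169574, running G = -1.213734
t=4: π = [0.3336, 0.3331, 0.3333], E[r] = -0.3338, γ^t·E[r] = -0.136708, running G = -1.350442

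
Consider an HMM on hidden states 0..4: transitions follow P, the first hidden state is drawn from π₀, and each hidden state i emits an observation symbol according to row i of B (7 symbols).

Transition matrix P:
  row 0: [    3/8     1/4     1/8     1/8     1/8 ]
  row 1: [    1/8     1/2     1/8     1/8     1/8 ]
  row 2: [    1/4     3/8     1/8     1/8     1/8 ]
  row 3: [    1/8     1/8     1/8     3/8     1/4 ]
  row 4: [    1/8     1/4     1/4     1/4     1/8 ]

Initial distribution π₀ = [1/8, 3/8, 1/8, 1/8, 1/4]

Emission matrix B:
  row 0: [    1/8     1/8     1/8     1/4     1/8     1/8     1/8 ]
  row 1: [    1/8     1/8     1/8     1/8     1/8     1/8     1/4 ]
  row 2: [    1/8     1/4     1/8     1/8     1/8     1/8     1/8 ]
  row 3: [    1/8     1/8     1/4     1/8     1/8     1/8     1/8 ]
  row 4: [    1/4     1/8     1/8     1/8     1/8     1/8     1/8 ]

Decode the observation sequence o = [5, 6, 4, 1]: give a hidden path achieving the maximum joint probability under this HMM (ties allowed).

path = [1, 1, 1, 1]

t=0: δ = [1.562e-02, 4.688e-02, 1.562e-02, 1.562e-02, 3.125e-02]  (obs o_0=5)
t=1: δ = [7.324e-04, 5.859e-03, 9.766e-04, 9.766e-04, 7.324e-04]  ψ = [0, 1, 4, 4, 1]  (obs o_1=6)
t=2: δ = [9.155e-05, 3.662e-04, 9.155e-05, 9.155e-05, 9.155e-05]  ψ = [1, 1, 1, 1, 1]  (obs o_2=4)
t=3: δ = [5.722e-06, 2.289e-05, 1.144e-05, 5.722e-06, 5.722e-06]  ψ = [1, 1, 1, 1, 1]  (obs o_3=1)
backtrack: best end state = 1; path = [1, 1, 1, 1]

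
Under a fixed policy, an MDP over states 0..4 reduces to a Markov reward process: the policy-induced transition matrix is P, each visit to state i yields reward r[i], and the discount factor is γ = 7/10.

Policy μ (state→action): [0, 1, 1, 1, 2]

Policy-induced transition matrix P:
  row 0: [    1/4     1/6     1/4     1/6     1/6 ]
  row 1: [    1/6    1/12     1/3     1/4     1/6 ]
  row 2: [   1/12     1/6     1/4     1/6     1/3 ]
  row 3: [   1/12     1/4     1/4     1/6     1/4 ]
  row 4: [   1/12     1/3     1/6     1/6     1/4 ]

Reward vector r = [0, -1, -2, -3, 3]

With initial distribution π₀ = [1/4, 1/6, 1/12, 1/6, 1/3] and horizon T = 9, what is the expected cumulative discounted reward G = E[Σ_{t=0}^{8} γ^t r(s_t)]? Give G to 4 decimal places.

t=0: π = [0.2500, 0.1667, 0.0833, 0.1667, 0.3333], E[r] = 0.1667, γ^t·E[r] = 0.166667, running G = 0.166667
t=1: π = [0.1389, 0.2222, 0.2361, 0.1806, 0.2222], E[r] = -0.5694, γ^t·E[r] = -0.398611, running G = -0.231944
t=2: π = [0.1250, 0.2002, 0.2500, 0.1852, 0.2396], E[r] = -0.5370, γ^t·E[r] = -0.263148, running G = -0.495093
t=3: π = [0.1209, 0.2053, 0.2467, 0.1834, 0.2437], E[r] = -0.5177, γ^t·E[r] = -0.177554, running G = -0.672647
t=4: π = [0.1206, 0.2055, 0.2468, 0.1838, 0.2434], E[r] = -0.5203, γ^t·E[r] = -0.124915, running G = -0.797562
t=5: π = [0.1206, 0.2054, 0.2468, 0.1838, 0.2434], E[r] = -0.5203, γ^t·E[r] = -0.087443, running G = -0.885005
t=6: π = [0.1205, 0.2054, 0.2468, 0.1838, 0.2434], E[r] = -0.5202, γ^t·E[r] = -0.061206, running G = -0.946211
t=7: π = [0.1205, 0.2054, 0.2468, 0.1838, 0.2434], E[r] = -0.5202, γ^t·E[r] = -0.042844, running G = -0.989055
t=8: π = [0.1205, 0.2054, 0.2468, 0.1838, 0.2434], E[r] = -0.5202, γ^t·E[r] = -0.029991, running G = -1.019046

G = -1.0190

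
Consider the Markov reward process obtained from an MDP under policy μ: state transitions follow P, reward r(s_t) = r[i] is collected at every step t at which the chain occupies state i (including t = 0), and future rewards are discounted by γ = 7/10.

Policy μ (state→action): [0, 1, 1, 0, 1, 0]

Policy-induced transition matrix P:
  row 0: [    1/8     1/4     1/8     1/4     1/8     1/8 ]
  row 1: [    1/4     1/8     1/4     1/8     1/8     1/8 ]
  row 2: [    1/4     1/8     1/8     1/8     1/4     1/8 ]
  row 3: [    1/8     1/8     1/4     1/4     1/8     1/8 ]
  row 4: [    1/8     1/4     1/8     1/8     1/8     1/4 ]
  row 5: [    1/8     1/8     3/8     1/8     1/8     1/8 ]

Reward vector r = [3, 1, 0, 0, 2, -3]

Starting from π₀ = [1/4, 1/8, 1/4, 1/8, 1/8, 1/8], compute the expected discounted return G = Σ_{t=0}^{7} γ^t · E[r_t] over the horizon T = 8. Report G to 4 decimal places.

G = 1.9398

t=0: π = [0.2500, 0.1250, 0.2500, 0.1250, 0.1250, 0.1250], E[r] = 0.7500, γ^t·E[r] = 0.750000, running G = 0.750000
t=1: π = [0.1719, 0.1719, 0.1875, 0.1719, 0.1563, 0.1406], E[r] = 0.5781, γ^t·E[r] = 0.404688, running G = 1.154688
t=2: π = [0.1699, 0.1660, 0.2031, 0.1680, 0.1484, 0.1445], E[r] = 0.5391, γ^t·E[r] = 0.264141, running G = 1.418828
t=3: π = [0.1711, 0.1648, 0.2029, 0.1672, 0.1504, 0.1436], E[r] = 0.5483, γ^t·E[r] = 0.188081, running G = 1.606909
t=4: π = [0.1710, 0.1652, 0.2024, 0.1673, 0.1504, 0.1438], E[r] = 0.5474, γ^t·E[r] = 0.131429, running G = 1.738338
t=5: π = [0.1709, 0.1652, 0.2025, 0.1673, 0.1503, 0.1438], E[r] = 0.5472, γ^t·E[r] = 0.091972, running G = 1.830310
t=6: π = [0.1710, 0.1652, 0.2025, 0.1673, 0.1503, 0.1438], E[r] = 0.5473, γ^t·E[r] = 0.064389, running G = 1.894699
t=7: π = [0.1710, 0.1652, 0.2025, 0.1673, 0.1503, 0.1438], E[r] = 0.5473, γ^t·E[r] = 0.045072, running G = 1.939771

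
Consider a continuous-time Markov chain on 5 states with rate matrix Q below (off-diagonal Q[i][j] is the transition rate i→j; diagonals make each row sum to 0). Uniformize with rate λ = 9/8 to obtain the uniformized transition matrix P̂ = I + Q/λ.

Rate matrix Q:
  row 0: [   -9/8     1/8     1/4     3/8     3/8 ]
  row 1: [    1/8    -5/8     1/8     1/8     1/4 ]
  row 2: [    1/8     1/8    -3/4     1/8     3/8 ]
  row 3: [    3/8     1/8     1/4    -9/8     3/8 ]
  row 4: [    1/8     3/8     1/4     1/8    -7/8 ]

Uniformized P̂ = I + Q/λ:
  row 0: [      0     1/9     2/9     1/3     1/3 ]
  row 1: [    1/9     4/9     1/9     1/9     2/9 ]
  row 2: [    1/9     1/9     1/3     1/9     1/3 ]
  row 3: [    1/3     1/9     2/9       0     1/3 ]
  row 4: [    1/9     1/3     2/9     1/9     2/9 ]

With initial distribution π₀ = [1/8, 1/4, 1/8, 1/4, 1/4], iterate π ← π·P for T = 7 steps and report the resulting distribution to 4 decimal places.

t=0: π = [0.1250, 0.2500, 0.1250, 0.2500, 0.2500]
t=1: π = [0.1528, 0.2500, 0.2083, 0.1111, 0.2778]
t=2: π = [0.1188, 0.2562, 0.2176, 0.1327, 0.2747]
t=3: π = [0.1274, 0.2575, 0.2179, 0.1228, 0.2743]
t=4: π = [0.1242, 0.2579, 0.2178, 0.1258, 0.2742]
t=5: π = [0.1253, 0.2580, 0.2178, 0.1247, 0.2742]
t=6: π = [0.1249, 0.2581, 0.2177, 0.1251, 0.2742]
t=7: π = [0.1250, 0.2581, 0.2177, 0.1250, 0.2742]

π = [0.1250, 0.2581, 0.2177, 0.1250, 0.2742]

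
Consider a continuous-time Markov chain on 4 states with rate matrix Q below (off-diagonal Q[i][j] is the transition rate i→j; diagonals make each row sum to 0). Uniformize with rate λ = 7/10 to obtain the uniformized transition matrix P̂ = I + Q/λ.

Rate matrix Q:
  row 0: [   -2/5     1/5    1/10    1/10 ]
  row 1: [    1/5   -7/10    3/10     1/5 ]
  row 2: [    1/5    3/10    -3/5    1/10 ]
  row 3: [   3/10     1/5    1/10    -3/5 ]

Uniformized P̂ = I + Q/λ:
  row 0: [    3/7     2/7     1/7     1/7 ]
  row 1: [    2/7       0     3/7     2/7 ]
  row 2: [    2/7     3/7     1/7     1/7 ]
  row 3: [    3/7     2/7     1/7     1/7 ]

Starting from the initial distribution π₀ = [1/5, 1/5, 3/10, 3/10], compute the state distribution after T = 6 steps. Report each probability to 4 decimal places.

π = [0.3630, 0.2457, 0.2133, 0.1781]

t=0: π = [0.2000, 0.2000, 0.3000, 0.3000]
t=1: π = [0.3571, 0.2714, 0.2000, 0.1714]
t=2: π = [0.3612, 0.2367, 0.2204, 0.1816]
t=3: π = [0.3633, 0.2496, 0.2105, 0.1767]
t=4: π = [0.3628, 0.2445, 0.2142, 0.1785]
t=5: π = [0.3631, 0.2465, 0.2127, 0.1778]
t=6: π = [0.3630, 0.2457, 0.2133, 0.1781]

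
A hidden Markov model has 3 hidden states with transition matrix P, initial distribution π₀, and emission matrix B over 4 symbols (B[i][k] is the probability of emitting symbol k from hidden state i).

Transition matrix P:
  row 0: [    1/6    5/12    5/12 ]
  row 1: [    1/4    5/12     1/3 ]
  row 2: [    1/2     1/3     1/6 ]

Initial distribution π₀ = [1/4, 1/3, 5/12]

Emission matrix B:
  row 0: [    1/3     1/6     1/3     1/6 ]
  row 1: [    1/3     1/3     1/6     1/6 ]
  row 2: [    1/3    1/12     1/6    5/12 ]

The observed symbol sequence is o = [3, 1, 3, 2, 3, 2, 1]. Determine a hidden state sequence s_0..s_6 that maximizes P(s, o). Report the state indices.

path = [2, 1, 2, 0, 2, 0, 1]

t=0: δ = [4.167e-02, 5.556e-02, 1.736e-01]  (obs o_0=3)
t=1: δ = [1.447e-02, 1.929e-02, 2.411e-03]  ψ = [2, 2, 2]  (obs o_1=1)
t=2: δ = [8.038e-04, 1.340e-03, 2.679e-03]  ψ = [1, 1, 1]  (obs o_2=3)
t=3: δ = [4.465e-04, 1.488e-04, 7.442e-05]  ψ = [2, 2, 1]  (obs o_3=2)
t=4: δ = [1.240e-05, 3.101e-05, 7.752e-05]  ψ = [0, 0, 0]  (obs o_4=3)
t=5: δ = [1.292e-05, 4.307e-06, 2.153e-06]  ψ = [2, 2, 2]  (obs o_5=2)
t=6: δ = [3.589e-07, 1.795e-06, 4.486e-07]  ψ = [0, 0, 0]  (obs o_6=1)
backtrack: best end state = 1; path = [2, 1, 2, 0, 2, 0, 1]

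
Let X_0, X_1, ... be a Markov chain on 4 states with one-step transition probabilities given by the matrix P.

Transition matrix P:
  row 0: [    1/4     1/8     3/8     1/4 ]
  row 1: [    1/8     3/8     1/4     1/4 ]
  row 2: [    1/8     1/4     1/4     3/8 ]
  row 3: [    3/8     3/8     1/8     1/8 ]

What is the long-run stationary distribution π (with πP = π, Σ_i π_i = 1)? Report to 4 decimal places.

Balance equations π_j = Σ_i π_i·P[i][j]:
  π_0 = 1/4·π_0 + 1/8·π_1 + 1/8·π_2 + 3/8·π_3
  π_1 = 1/8·π_0 + 3/8·π_1 + 1/4·π_2 + 3/8·π_3
  π_2 = 3/8·π_0 + 1/4·π_1 + 1/4·π_2 + 1/8·π_3
  normalize: π_0 + π_1 + π_2 + π_3 = 1
Solving the linear system gives exactly π = [109/509, 148/509, 125/509, 127/509].

π = [0.2141, 0.2908, 0.2456, 0.2495]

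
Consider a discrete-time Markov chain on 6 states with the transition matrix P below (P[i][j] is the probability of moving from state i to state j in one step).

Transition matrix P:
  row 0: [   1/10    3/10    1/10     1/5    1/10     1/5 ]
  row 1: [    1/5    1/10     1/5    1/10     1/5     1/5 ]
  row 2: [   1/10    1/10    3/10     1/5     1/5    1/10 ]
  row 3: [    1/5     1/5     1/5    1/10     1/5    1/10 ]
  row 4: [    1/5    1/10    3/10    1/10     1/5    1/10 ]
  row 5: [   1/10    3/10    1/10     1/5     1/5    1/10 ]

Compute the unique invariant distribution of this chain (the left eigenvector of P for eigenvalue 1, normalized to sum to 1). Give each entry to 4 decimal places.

π = [0.1506, 0.1715, 0.2113, 0.1494, 0.1849, 0.1322]

Balance equations π_j = Σ_i π_i·P[i][j]:
  π_0 = 1/10·π_0 + 1/5·π_1 + 1/10·π_2 + 1/5·π_3 + 1/5·π_4 + 1/10·π_5
  π_1 = 3/10·π_0 + 1/10·π_1 + 1/10·π_2 + 1/5·π_3 + 1/10·π_4 + 3/10·π_5
  π_2 = 1/10·π_0 + 1/5·π_1 + 3/10·π_2 + 1/5·π_3 + 3/10·π_4 + 1/10·π_5
  π_3 = 1/5·π_0 + 1/10·π_1 + 1/5·π_2 + 1/10·π_3 + 1/10·π_4 + 1/5·π_5
  π_4 = 1/10·π_0 + 1/5·π_1 + 1/5·π_2 + 1/5·π_3 + 1/5·π_4 + 1/5·π_5
  normalize: π_0 + π_1 + π_2 + π_3 + π_4 + π_5 = 1
Solving the linear system gives exactly π = [270/1793, 615/3586, 689/3260, 2679/17930, 1658/8965, 431/3260].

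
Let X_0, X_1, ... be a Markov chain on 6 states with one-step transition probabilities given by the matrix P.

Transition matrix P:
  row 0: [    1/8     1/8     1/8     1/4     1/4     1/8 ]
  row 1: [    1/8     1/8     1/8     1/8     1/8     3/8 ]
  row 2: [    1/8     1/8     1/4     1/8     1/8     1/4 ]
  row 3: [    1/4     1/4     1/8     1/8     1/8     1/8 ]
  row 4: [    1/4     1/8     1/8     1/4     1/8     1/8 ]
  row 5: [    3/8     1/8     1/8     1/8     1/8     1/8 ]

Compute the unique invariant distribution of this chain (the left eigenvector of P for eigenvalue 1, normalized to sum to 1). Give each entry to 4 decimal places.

Balance equations π_j = Σ_i π_i·P[i][j]:
  π_0 = 1/8·π_0 + 1/8·π_1 + 1/8·π_2 + 1/4·π_3 + 1/4·π_4 + 3/8·π_5
  π_1 = 1/8·π_0 + 1/8·π_1 + 1/8·π_2 + 1/4·π_3 + 1/8·π_4 + 1/8·π_5
  π_2 = 1/8·π_0 + 1/8·π_1 + 1/4·π_2 + 1/8·π_3 + 1/8·π_4 + 1/8·π_5
  π_3 = 1/4·π_0 + 1/8·π_1 + 1/8·π_2 + 1/8·π_3 + 1/4·π_4 + 1/8·π_5
  π_4 = 1/4·π_0 + 1/8·π_1 + 1/8·π_2 + 1/8·π_3 + 1/8·π_4 + 1/8·π_5
  normalize: π_0 + π_1 + π_2 + π_3 + π_4 + π_5 = 1
Solving the linear system gives exactly π = [3877/18459, 300/2051, 1/7, 349/2051, 2792/18459, 368/2051].

π = [0.2100, 0.1463, 0.1429, 0.1702, 0.1513, 0.1794]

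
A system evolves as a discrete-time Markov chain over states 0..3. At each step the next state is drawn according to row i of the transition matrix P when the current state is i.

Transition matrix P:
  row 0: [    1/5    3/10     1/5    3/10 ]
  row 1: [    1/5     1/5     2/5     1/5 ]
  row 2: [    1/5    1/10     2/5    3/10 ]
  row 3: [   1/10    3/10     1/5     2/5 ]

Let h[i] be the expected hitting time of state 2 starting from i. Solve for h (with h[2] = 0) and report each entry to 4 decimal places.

First-step conditioning: h[2] = 0; for i ≠ 2, h[i] = 1 + Σ_k P[i][k]·h[k].
  h[0] = 1 + 1/5·h[0] + 3/10·h[1] + 3/10·h[3]
  h[1] = 1 + 1/5·h[0] + 1/5·h[1] + 1/5·h[3]
  h[3] = 1 + 1/10·h[0] + 3/10·h[1] + 2/5·h[3]
Solving the 3×3 linear system over states ≠ 2 gives exactly h = [55/14, 45/14, 0, 55/14] (h[2] = 0 is the target).

h = [3.9286, 3.2143, 0.0000, 3.9286]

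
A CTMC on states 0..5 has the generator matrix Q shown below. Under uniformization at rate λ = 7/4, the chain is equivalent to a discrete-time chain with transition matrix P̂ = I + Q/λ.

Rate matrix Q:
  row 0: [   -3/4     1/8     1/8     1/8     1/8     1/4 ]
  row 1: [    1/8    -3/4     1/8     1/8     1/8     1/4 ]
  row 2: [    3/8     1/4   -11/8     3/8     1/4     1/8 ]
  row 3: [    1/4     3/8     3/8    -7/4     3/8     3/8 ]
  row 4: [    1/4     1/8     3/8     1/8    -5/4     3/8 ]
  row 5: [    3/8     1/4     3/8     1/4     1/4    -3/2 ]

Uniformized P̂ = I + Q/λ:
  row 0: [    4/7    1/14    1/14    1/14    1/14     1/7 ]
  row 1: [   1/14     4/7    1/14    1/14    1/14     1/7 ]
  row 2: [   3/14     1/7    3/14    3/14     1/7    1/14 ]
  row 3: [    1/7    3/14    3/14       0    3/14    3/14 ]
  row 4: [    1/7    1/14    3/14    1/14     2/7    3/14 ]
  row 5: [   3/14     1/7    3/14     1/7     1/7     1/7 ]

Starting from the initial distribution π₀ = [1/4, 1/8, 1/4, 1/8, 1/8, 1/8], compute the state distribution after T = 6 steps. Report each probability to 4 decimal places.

π = [0.2611, 0.2118, 0.1468, 0.0962, 0.1353, 0.1489]

t=0: π = [0.2500, 0.1250, 0.2500, 0.1250, 0.1250, 0.1250]
t=1: π = [0.2679, 0.1786, 0.1607, 0.1071, 0.1429, 0.1429]
t=2: π = [0.2666, 0.1977, 0.1505, 0.0969, 0.1390, 0.1492]
t=3: π = [0.2644, 0.2055, 0.1480, 0.0967, 0.1365, 0.1490]
t=4: π = [0.2627, 0.2092, 0.1472, 0.0963, 0.1357, 0.1489]
t=5: π = [0.2616, 0.2109, 0.1469, 0.0962, 0.1354, 0.1489]
t=6: π = [0.2611, 0.2118, 0.1468, 0.0962, 0.1353, 0.1489]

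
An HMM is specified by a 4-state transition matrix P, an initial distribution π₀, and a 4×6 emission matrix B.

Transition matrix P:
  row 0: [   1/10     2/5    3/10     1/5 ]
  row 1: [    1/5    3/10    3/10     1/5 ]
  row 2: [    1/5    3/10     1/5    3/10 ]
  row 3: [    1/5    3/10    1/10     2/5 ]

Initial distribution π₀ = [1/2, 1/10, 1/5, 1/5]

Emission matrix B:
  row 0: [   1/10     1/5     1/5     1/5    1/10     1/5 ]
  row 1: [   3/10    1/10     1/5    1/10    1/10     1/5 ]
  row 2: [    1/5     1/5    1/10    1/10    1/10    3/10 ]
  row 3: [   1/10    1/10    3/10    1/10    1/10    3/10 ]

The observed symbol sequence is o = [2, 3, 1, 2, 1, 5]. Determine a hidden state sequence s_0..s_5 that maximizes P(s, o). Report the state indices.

path = [0, 1, 2, 3, 3, 3]

t=0: δ = [1.000e-01, 2.000e-02, 2.000e-02, 6.000e-02]  (obs o_0=2)
t=1: δ = [2.400e-03, 4.000e-03, 3.000e-03, 2.400e-03]  ψ = [3, 0, 0, 3]  (obs o_1=3)
t=2: δ = [1.600e-04, 1.200e-04, 2.400e-04, 9.600e-05]  ψ = [1, 1, 1, 3]  (obs o_2=1)
t=3: δ = [9.600e-06, 1.440e-05, 4.800e-06, 2.160e-05]  ψ = [2, 2, 0, 2]  (obs o_3=2)
t=4: δ = [8.640e-07, 6.480e-07, 8.640e-07, 8.640e-07]  ψ = [3, 3, 1, 3]  (obs o_4=1)
t=5: δ = [3.456e-08, 6.912e-08, 7.776e-08, 1.037e-07]  ψ = [2, 0, 0, 3]  (obs o_5=5)
backtrack: best end state = 3; path = [0, 1, 2, 3, 3, 3]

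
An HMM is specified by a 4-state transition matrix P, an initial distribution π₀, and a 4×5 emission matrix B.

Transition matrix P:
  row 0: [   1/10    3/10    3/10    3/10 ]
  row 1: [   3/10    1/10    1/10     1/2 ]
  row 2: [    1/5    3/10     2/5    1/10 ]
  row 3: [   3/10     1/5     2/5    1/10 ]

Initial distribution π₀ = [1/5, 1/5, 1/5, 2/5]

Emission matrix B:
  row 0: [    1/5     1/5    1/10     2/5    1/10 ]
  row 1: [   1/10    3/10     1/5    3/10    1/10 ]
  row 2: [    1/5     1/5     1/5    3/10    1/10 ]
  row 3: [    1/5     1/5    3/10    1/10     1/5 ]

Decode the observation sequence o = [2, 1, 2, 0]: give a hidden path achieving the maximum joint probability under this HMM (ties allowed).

path = [3, 1, 3, 2]

t=0: δ = [2.000e-02, 4.000e-02, 4.000e-02, 1.200e-01]  (obs o_0=2)
t=1: δ = [7.200e-03, 7.200e-03, 9.600e-03, 4.000e-03]  ψ = [3, 3, 3, 1]  (obs o_1=1)
t=2: δ = [2.160e-04, 5.760e-04, 7.680e-04, 1.080e-03]  ψ = [1, 2, 2, 1]  (obs o_2=2)
t=3: δ = [6.480e-05, 2.304e-05, 8.640e-05, 5.760e-05]  ψ = [3, 2, 3, 1]  (obs o_3=0)
backtrack: best end state = 2; path = [3, 1, 3, 2]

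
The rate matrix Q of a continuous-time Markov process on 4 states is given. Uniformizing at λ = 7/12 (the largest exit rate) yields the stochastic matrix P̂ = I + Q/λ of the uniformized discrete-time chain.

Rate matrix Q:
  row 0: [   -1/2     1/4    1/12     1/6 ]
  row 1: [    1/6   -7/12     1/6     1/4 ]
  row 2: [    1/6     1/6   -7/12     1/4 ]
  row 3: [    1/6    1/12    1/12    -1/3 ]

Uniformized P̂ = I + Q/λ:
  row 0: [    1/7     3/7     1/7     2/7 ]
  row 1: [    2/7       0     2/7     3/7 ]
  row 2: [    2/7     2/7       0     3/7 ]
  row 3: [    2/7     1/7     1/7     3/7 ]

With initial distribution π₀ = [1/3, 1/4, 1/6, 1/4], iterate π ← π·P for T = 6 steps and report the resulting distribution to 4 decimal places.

t=0: π = [0.3333, 0.2500, 0.1667, 0.2500]
t=1: π = [0.2381, 0.2262, 0.1548, 0.3810]
t=2: π = [0.2517, 0.2007, 0.1531, 0.3946]
t=3: π = [0.2498, 0.2080, 0.1497, 0.3926]
t=4: π = [0.2500, 0.2059, 0.1512, 0.3929]
t=5: π = [0.2500, 0.2065, 0.1507, 0.3929]
t=6: π = [0.2500, 0.2063, 0.1508, 0.3929]

π = [0.2500, 0.2063, 0.1508, 0.3929]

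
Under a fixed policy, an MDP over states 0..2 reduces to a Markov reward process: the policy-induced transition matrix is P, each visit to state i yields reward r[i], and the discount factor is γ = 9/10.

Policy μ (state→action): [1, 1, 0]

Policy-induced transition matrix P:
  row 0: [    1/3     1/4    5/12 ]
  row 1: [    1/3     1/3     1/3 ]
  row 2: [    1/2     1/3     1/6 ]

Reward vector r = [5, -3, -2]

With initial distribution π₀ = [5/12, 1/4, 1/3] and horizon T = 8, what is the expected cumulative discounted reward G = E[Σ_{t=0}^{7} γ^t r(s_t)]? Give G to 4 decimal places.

t=0: π = [0.4167, 0.2500, 0.3333], E[r] = 0.6667, γ^t·E[r] = 0.666667, running G = 0.666667
t=1: π = [0.3889, 0.2986, 0.3125], E[r] = 0.4236, γ^t·E[r] = 0.381250, running G = 1.047917
t=2: π = [0.3854, 0.3009, 0.3137], E[r] = 0.3970, γ^t·E[r] = 0.321563, running G = 1.369479
t=3: π = [0.3856, 0.3012, 0.3132], E[r] = 0.3981, γ^t·E[r] = 0.290180, running G = 1.659659
t=4: π = [0.3855, 0.3012, 0.3133], E[r] = 0.3975, γ^t·E[r] = 0.260803, running G = 1.920462
t=5: π = [0.3855, 0.3012, 0.3132], E[r] = 0.3976, γ^t·E[r] = 0.234785, running G = 2.155247
t=6: π = [0.3855, 0.3012, 0.3133], E[r] = 0.3976, γ^t·E[r] = 0.211293, running G = 2.366541
t=7: π = [0.3855, 0.3012, 0.3133], E[r] = 0.3976, γ^t·E[r] = 0.190167, running G = 2.556707

G = 2.5567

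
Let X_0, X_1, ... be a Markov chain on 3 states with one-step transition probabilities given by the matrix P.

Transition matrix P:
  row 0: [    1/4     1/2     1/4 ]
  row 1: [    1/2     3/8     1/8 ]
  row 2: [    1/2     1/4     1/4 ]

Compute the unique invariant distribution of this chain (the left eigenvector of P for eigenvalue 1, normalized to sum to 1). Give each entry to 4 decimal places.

π = [0.4000, 0.4000, 0.2000]

Balance equations π_j = Σ_i π_i·P[i][j]:
  π_0 = 1/4·π_0 + 1/2·π_1 + 1/2·π_2
  π_1 = 1/2·π_0 + 3/8·π_1 + 1/4·π_2
  normalize: π_0 + π_1 + π_2 = 1
Solving the linear system gives exactly π = [2/5, 2/5, 1/5].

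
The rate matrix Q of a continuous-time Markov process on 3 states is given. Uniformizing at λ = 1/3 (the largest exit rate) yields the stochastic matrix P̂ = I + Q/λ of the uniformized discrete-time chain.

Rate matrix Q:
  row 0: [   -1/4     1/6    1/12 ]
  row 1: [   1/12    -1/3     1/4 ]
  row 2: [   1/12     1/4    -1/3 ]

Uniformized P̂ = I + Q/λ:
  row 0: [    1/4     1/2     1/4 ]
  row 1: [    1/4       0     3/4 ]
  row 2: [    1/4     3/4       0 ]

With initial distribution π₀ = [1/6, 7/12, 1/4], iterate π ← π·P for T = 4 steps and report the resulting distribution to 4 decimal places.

t=0: π = [0.1667, 0.5833, 0.2500]
t=1: π = [0.2500, 0.2708, 0.4792]
t=2: π = [0.2500, 0.4844, 0.2656]
t=3: π = [0.2500, 0.3242, 0.4258]
t=4: π = [0.2500, 0.4443, 0.3057]

π = [0.2500, 0.4443, 0.3057]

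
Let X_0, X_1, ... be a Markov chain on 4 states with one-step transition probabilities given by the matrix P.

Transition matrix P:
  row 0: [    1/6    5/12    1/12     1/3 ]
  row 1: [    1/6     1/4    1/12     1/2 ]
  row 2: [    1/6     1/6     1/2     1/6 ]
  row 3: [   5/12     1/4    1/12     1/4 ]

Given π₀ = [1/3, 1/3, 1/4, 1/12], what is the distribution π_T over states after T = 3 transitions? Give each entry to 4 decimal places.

t=0: π = [0.3333, 0.3333, 0.2500, 0.0833]
t=1: π = [0.1875, 0.2847, 0.1875, 0.3403]
t=2: π = [0.2517, 0.2656, 0.1615, 0.3212]
t=3: π = [0.2470, 0.2785, 0.1506, 0.3239]

π = [0.2470, 0.2785, 0.1506, 0.3239]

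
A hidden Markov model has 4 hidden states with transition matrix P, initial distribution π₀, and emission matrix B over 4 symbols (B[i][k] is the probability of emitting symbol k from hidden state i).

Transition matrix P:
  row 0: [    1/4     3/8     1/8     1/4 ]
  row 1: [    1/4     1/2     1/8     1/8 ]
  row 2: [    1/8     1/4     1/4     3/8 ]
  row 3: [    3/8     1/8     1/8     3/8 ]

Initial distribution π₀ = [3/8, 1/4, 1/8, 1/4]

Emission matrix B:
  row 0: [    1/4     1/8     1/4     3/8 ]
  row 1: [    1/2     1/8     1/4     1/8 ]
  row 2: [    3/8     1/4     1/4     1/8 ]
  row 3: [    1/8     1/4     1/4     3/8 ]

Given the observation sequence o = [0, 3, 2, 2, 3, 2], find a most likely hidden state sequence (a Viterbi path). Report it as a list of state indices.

path = [1, 0, 1, 1, 0, 1]

t=0: δ = [9.375e-02, 1.250e-01, 4.688e-02, 3.125e-02]  (obs o_0=0)
t=1: δ = [1.172e-02, 7.812e-03, 1.953e-03, 8.789e-03]  ψ = [1, 1, 1, 0]  (obs o_1=3)
t=2: δ = [8.240e-04, 1.099e-03, 3.662e-04, 8.240e-04]  ψ = [3, 0, 0, 3]  (obs o_2=2)
t=3: δ = [7.725e-05, 1.373e-04, 3.433e-05, 7.725e-05]  ψ = [3, 1, 1, 3]  (obs o_3=2)
t=4: δ = [1.287e-05, 8.583e-06, 2.146e-06, 1.086e-05]  ψ = [1, 1, 1, 3]  (obs o_4=3)
t=5: δ = [1.018e-06, 1.207e-06, 4.023e-07, 1.018e-06]  ψ = [3, 0, 0, 3]  (obs o_5=2)
backtrack: best end state = 1; path = [1, 0, 1, 1, 0, 1]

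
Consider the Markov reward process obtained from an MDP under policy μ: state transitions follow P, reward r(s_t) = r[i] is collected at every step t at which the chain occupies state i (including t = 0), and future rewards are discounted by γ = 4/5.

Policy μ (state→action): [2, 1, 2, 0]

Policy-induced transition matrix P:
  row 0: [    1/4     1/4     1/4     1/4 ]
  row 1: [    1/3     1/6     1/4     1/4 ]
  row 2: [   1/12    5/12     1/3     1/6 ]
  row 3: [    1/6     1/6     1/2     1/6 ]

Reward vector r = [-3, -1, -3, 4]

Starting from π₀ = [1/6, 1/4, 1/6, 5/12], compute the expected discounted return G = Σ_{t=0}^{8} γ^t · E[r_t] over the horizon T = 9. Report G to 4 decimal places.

G = -3.1059

t=0: π = [0.1667, 0.2500, 0.1667, 0.4167], E[r] = 0.4167, γ^t·E[r] = 0.416667, running G = 0.416667
t=1: π = [0.2083, 0.2222, 0.3681, 0.2014], E[r] = -1.1458, γ^t·E[r] = -0.916667, running G = -0.500000
t=2: π = [0.1904, 0.2760, 0.3310, 0.2025], E[r] = -1.0301, γ^t·E[r] = -0.659259, running G = -1.159259
t=3: π = [0.2010, 0.2653, 0.3282, 0.2055], E[r] = -1.0307, γ^t·E[r] = -0.527704, running G = -1.686963
t=4: π = [0.2003, 0.2655, 0.3287, 0.2055], E[r] = -1.0304, γ^t·E[r] = -0.422061, running G = -2.109024
t=5: π = [0.2002, 0.2655, 0.3288, 0.2055], E[r] = -1.0306, γ^t·E[r] = -0.337697, running G = -2.446721
t=6: π = [0.2002, 0.2655, 0.3288, 0.2055], E[r] = -1.0306, γ^t·E[r] = -0.270155, running G = -2.716876
t=7: π = [0.2002, 0.2655, 0.3288, 0.2055], E[r] = -1.0306, γ^t·E[r] = -0.216124, running G = -2.932999
t=8: π = [0.2002, 0.2655, 0.3288, 0.2055], E[r] = -1.0306, γ^t·E[r] = -0.172899, running G = -3.105898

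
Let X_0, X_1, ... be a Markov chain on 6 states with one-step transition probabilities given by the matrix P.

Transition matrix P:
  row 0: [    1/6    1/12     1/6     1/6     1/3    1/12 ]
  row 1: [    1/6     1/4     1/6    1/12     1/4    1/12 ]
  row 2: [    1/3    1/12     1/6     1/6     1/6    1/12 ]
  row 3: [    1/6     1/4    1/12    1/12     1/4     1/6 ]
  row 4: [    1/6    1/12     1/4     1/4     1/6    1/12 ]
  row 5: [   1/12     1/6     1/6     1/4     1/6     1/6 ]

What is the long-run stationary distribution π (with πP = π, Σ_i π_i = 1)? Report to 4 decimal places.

Balance equations π_j = Σ_i π_i·P[i][j]:
  π_0 = 1/6·π_0 + 1/6·π_1 + 1/3·π_2 + 1/6·π_3 + 1/6·π_4 + 1/12·π_5
  π_1 = 1/12·π_0 + 1/4·π_1 + 1/12·π_2 + 1/4·π_3 + 1/12·π_4 + 1/6·π_5
  π_2 = 1/6·π_0 + 1/6·π_1 + 1/6·π_2 + 1/12·π_3 + 1/4·π_4 + 1/6·π_5
  π_3 = 1/6·π_0 + 1/12·π_1 + 1/6·π_2 + 1/12·π_3 + 1/4·π_4 + 1/4·π_5
  π_4 = 1/3·π_0 + 1/4·π_1 + 1/6·π_2 + 1/4·π_3 + 1/6·π_4 + 1/6·π_5
  normalize: π_0 + π_1 + π_2 + π_3 + π_4 + π_5 = 1
Solving the linear system gives exactly π = [46019/246926, 17809/123463, 42299/246926, 20758/123463, 27626/123463, 13111/123463].

π = [0.1864, 0.1442, 0.1713, 0.1681, 0.2238, 0.1062]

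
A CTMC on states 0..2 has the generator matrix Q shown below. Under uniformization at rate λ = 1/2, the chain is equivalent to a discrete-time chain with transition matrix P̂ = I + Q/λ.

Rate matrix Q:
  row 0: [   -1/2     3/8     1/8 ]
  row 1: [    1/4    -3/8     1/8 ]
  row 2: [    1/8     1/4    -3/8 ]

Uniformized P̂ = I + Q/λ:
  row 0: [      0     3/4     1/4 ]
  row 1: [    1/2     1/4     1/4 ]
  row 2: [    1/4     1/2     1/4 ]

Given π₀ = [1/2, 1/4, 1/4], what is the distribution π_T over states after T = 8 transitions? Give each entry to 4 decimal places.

t=0: π = [0.5000, 0.2500, 0.2500]
t=1: π = [0.1875, 0.5625, 0.2500]
t=2: π = [0.3438, 0.4063, 0.2500]
t=3: π = [0.2656, 0.4844, 0.2500]
t=4: π = [0.3047, 0.4453, 0.2500]
t=5: π = [0.2852, 0.4648, 0.2500]
t=6: π = [0.2949, 0.4551, 0.2500]
t=7: π = [0.2900, 0.4600, 0.2500]
t=8: π = [0.2925, 0.4575, 0.2500]

π = [0.2925, 0.4575, 0.2500]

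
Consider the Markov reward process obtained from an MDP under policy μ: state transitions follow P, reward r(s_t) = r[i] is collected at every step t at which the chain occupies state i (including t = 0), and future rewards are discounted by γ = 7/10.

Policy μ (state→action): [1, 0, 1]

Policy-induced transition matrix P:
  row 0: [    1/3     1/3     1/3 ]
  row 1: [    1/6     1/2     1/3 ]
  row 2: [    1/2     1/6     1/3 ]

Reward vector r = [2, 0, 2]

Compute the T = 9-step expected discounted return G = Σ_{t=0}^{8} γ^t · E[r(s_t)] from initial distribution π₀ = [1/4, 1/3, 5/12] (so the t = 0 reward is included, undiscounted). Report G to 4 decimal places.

t=0: π = [0.2500, 0.3333, 0.4167], E[r] = 1.3333, γ^t·E[r] = 1.333333, running G = 1.333333
t=1: π = [0.3472, 0.3194, 0.3333], E[r] = 1.3611, γ^t·E[r] = 0.952778, running G = 2.286111
t=2: π = [0.3356, 0.3310, 0.3333], E[r] = 1.3380, γ^t·E[r] = 0.655602, running G = 2.941713
t=3: π = [0.3337, 0.3329, 0.3333], E[r] = 1.3341, γ^t·E[r] = 0.457598, running G = 3.399311
t=4: π = [0.3334, 0.3333, 0.3333], E[r] = 1.3335, γ^t·E[r] = 0.320164, running G = 3.719475
t=5: π = [0.3333, 0.3333, 0.3333], E[r] = 1.3334, γ^t·E[r] = 0.224097, running G = 3.943572
t=6: π = [0.3333, 0.3333, 0.3333], E[r] = 1.3333, γ^t·E[r] = 0.156866, running G = 4.100438
t=7: π = [0.3333, 0.3333, 0.3333], E[r] = 1.3333, γ^t·E[r] = 0.109806, running G = 4.210244
t=8: π = [0.3333, 0.3333, 0.3333], E[r] = 1.3333, γ^t·E[r] = 0.076864, running G = 4.287108

G = 4.2871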